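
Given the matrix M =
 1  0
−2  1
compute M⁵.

M = I + N where N = [[0, 0], [−2, 0]] is strictly lower-triangular, so N² = 0.
(I + N)⁵ = I + 5·N = [[1, 0], [−10, 1]].

[[1, 0], [−10, 1]]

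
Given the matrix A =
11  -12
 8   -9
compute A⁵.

[[731, -732], [488, -489]]

tr A = 2 and det A = -3, so the characteristic polynomial is λ² − (2)λ + (-3) with roots 3 and -1.
Eigenvectors give P = [[-3, -1], [-2, -1]] with P⁻¹ = [[-1, 1], [2, -3]], and A = P·diag(3, -1)·P⁻¹.
Then A⁵ = P·diag(243, -1)·P⁻¹ = [[-729, 1], [-486, 1]] · [[-1, 1], [2, -3]] = [[731, -732], [488, -489]].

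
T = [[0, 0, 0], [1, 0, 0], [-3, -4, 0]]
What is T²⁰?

[[0, 0, 0], [0, 0, 0], [0, 0, 0]]

T is strictly triangular, hence nilpotent: T³ = 0, so T²⁰ = 0.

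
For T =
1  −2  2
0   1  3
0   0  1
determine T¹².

T = I + N where N = [[0, −2, 2], [0, 0, 3], [0, 0, 0]] is strictly upper-triangular, so N³ = 0.
(I + N)¹² = I + 12·N + 66·N² = [[1, −24, −372], [0, 1, 36], [0, 0, 1]].

[[1, −24, −372], [0, 1, 36], [0, 0, 1]]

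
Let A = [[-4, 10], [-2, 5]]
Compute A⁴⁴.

A² = A (a projection; rank 1, trace 1), so A⁴⁴ = A.

[[-4, 10], [-2, 5]]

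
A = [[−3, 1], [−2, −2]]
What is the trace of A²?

9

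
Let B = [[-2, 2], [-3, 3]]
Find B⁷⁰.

B² = B (a projection; rank 1, trace 1), so B⁷⁰ = B.

[[-2, 2], [-3, 3]]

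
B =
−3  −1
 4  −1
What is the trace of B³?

B² = [[5, 4], [−16, −3]]
B³ = [[1, −9], [36, 19]]

20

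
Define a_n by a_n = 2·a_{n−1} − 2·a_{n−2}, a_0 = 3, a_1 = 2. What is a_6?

With companion matrix M = [[2, −2], [1, 0]], [a_n, a_{n−1}]ᵀ = M·[a_{n−1}, a_{n−2}]ᵀ, so [a_6, a_5]ᵀ = M^5·[a_1, a_0]ᵀ.
M^5 = [[−8, 8], [−4, 0]], giving [a_6, a_5]ᵀ = [[8], [−8]].

8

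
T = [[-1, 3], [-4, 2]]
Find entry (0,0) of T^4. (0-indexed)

109

T^2 = [[-11, 3], [-4, -8]]
T^3 = [[-1, -27], [36, -28]]
T^4 = [[109, -57], [76, 52]]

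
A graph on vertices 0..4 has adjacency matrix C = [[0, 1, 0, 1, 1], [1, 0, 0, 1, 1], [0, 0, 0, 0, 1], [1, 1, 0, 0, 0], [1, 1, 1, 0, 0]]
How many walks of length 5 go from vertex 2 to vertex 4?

15

The number of length-5 walks from vertex 2 to vertex 4 is entry (2,4) of C⁵, where C is the adjacency matrix.
C² = [[3, 2, 1, 1, 1], [2, 3, 1, 1, 1], [1, 1, 1, 0, 0], [1, 1, 0, 2, 2], [1, 1, 0, 2, 3]]
C³ = [[4, 5, 1, 5, 6], [5, 4, 1, 5, 6], [1, 1, 0, 2, 3], [5, 5, 2, 2, 2], [6, 6, 3, 2, 2]]
C⁴ = [[16, 15, 6, 9, 10], [15, 16, 6, 9, 10], [6, 6, 3, 2, 2], [9, 9, 2, 10, 12], [10, 10, 2, 12, 15]]
C⁵ = [[34, 35, 10, 31, 37], [35, 34, 10, 31, 37], [10, 10, 2, 12, 15], [31, 31, 12, 18, 20], [37, 37, 15, 20, 22]]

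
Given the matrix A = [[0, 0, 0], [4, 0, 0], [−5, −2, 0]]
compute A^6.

A is strictly triangular, hence nilpotent: A^3 = 0, so A^6 = 0.

[[0, 0, 0], [0, 0, 0], [0, 0, 0]]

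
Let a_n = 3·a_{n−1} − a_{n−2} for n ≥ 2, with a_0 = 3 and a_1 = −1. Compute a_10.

With companion matrix C = [[3, −1], [1, 0]], [a_n, a_{n−1}]ᵀ = C·[a_{n−1}, a_{n−2}]ᵀ, so [a_10, a_9]ᵀ = C⁹·[a_1, a_0]ᵀ.
C⁹ = [[6765, −2584], [2584, −987]], giving [a_10, a_9]ᵀ = [[−14517], [−5545]].

−14517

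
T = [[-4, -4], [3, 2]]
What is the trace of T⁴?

-16

T² = [[4, 8], [-6, -8]]
T³ = [[8, 0], [0, 8]]
T⁴ = [[-32, -32], [24, 16]]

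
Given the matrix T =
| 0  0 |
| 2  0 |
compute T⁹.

T is strictly triangular, hence nilpotent: T² = 0, so T⁹ = 0.

[[0, 0], [0, 0]]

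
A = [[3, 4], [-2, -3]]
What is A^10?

A² = I (check: tr A = 0 and det A = -1), so A^10 = I since 10 is even.

[[1, 0], [0, 1]]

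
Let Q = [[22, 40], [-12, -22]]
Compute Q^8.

tr Q = 0 and det Q = -4, so the characteristic polynomial is λ² − (0)λ + (-4) with roots 2 and -2.
Eigenvectors give P = [[-2, 5], [1, -3]] with P⁻¹ = [[-3, -5], [-1, -2]], and Q = P·diag(2, -2)·P⁻¹.
Then Q^8 = P·diag(256, 256)·P⁻¹ = [[-512, 1280], [256, -768]] · [[-3, -5], [-1, -2]] = [[256, 0], [0, 256]].

[[256, 0], [0, 256]]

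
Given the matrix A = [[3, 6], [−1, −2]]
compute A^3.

A² = A (a projection; rank 1, trace 1), so A^3 = A.

[[3, 6], [−1, −2]]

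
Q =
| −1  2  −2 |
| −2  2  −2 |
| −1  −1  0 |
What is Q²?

[[−1, 4, −2], [0, 2, 0], [3, −4, 4]]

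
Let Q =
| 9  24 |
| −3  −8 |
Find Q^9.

Q² = Q (a projection; rank 1, trace 1), so Q^9 = Q.

[[9, 24], [−3, −8]]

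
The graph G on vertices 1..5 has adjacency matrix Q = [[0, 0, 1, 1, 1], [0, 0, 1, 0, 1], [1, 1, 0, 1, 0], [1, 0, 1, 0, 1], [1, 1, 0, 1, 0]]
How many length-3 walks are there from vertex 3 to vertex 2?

6

The number of length-3 walks from vertex 3 to vertex 2 is entry (3,2) of Q^3, where Q is the adjacency matrix.
Q^2 = [[3, 2, 1, 2, 1], [2, 2, 0, 2, 0], [1, 0, 3, 1, 3], [2, 2, 1, 3, 1], [1, 0, 3, 1, 3]]
Q^3 = [[4, 2, 7, 5, 7], [2, 0, 6, 2, 6], [7, 6, 2, 7, 2], [5, 2, 7, 4, 7], [7, 6, 2, 7, 2]]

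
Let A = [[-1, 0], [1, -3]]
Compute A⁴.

A² = [[1, 0], [-4, 9]]
A³ = [[-1, 0], [13, -27]]
A⁴ = [[1, 0], [-40, 81]]

[[1, 0], [-40, 81]]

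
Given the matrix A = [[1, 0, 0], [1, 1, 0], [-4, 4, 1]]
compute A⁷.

[[1, 0, 0], [7, 1, 0], [56, 28, 1]]

A = I + N where N = [[0, 0, 0], [1, 0, 0], [-4, 4, 0]] is strictly lower-triangular, so N³ = 0.
(I + N)⁷ = I + 7·N + 21·N² = [[1, 0, 0], [7, 1, 0], [56, 28, 1]].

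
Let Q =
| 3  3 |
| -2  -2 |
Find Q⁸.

Q² = Q (a projection; rank 1, trace 1), so Q⁸ = Q.

[[3, 3], [-2, -2]]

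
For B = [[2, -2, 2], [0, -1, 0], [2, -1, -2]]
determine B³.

B² = [[8, -4, 0], [0, 1, 0], [0, -1, 8]]
B³ = [[16, -12, 16], [0, -1, 0], [16, -7, -16]]

[[16, -12, 16], [0, -1, 0], [16, -7, -16]]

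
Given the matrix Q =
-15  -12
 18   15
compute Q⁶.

tr Q = 0 and det Q = -9, so the characteristic polynomial is λ² − (0)λ + (-9) with roots -3 and 3.
Eigenvectors give P = [[-1, 2], [1, -3]] with P⁻¹ = [[-3, -2], [-1, -1]], and Q = P·diag(-3, 3)·P⁻¹.
Then Q⁶ = P·diag(729, 729)·P⁻¹ = [[-729, 1458], [729, -2187]] · [[-3, -2], [-1, -1]] = [[729, 0], [0, 729]].

[[729, 0], [0, 729]]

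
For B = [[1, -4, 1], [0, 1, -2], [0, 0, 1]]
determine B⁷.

B = I + N where N = [[0, -4, 1], [0, 0, -2], [0, 0, 0]] is strictly upper-triangular, so N³ = 0.
(I + N)⁷ = I + 7·N + 21·N² = [[1, -28, 175], [0, 1, -14], [0, 0, 1]].

[[1, -28, 175], [0, 1, -14], [0, 0, 1]]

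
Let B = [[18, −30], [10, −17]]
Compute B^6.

[[2724, −3990], [1330, −1931]]

tr B = 1 and det B = −6, so the characteristic polynomial is λ² − (1)λ + (−6) with roots −2 and 3.
Eigenvectors give P = [[3, 2], [2, 1]] with P⁻¹ = [[−1, 2], [2, −3]], and B = P·diag(−2, 3)·P⁻¹.
Then B^6 = P·diag(64, 729)·P⁻¹ = [[192, 1458], [128, 729]] · [[−1, 2], [2, −3]] = [[2724, −3990], [1330, −1931]].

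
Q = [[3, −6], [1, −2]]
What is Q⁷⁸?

[[3, −6], [1, −2]]

Q² = Q (a projection; rank 1, trace 1), so Q⁷⁸ = Q.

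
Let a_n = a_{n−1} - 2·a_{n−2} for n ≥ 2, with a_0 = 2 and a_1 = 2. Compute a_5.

With companion matrix Q = [[1, -2], [1, 0]], [a_n, a_{n−1}]ᵀ = Q·[a_{n−1}, a_{n−2}]ᵀ, so [a_5, a_4]ᵀ = Q⁴·[a_1, a_0]ᵀ.
Q⁴ = [[-1, 6], [-3, 2]], giving [a_5, a_4]ᵀ = [[10], [-2]].

10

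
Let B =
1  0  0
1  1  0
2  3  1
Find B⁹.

[[1, 0, 0], [9, 1, 0], [126, 27, 1]]

B = I + N where N = [[0, 0, 0], [1, 0, 0], [2, 3, 0]] is strictly lower-triangular, so N³ = 0.
(I + N)⁹ = I + 9·N + 36·N² = [[1, 0, 0], [9, 1, 0], [126, 27, 1]].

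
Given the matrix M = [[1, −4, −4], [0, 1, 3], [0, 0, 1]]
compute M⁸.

M = I + N where N = [[0, −4, −4], [0, 0, 3], [0, 0, 0]] is strictly upper-triangular, so N³ = 0.
(I + N)⁸ = I + 8·N + 28·N² = [[1, −32, −368], [0, 1, 24], [0, 0, 1]].

[[1, −32, −368], [0, 1, 24], [0, 0, 1]]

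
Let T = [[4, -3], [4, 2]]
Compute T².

[[4, -18], [24, -8]]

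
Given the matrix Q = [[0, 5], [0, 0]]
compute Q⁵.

[[0, 0], [0, 0]]

Q is strictly triangular, hence nilpotent: Q² = 0, so Q⁵ = 0.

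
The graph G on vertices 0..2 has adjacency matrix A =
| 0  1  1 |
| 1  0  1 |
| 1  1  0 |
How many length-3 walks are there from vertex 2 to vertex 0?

3

The number of length-3 walks from vertex 2 to vertex 0 is entry (2,0) of A³, where A is the adjacency matrix.
A² = [[2, 1, 1], [1, 2, 1], [1, 1, 2]]
A³ = [[2, 3, 3], [3, 2, 3], [3, 3, 2]]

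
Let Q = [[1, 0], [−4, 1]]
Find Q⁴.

[[1, 0], [−16, 1]]

Q = I + N where N = [[0, 0], [−4, 0]] is strictly lower-triangular, so N² = 0.
(I + N)⁴ = I + 4·N = [[1, 0], [−16, 1]].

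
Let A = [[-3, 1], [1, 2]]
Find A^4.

[[101, -15], [-15, 26]]

A^2 = [[10, -1], [-1, 5]]
A^3 = [[-31, 8], [8, 9]]
A^4 = [[101, -15], [-15, 26]]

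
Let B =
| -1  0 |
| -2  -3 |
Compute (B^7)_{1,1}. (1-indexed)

tr B = -4 and det B = 3, so the characteristic polynomial is λ² − (-4)λ + (3) with roots -3 and -1.
Eigenvectors give P = [[0, -1], [1, 1]] with P⁻¹ = [[1, 1], [-1, 0]], and B = P·diag(-3, -1)·P⁻¹.
Then B^7 = P·diag(-2187, -1)·P⁻¹ = [[0, 1], [-2187, -1]] · [[1, 1], [-1, 0]] = [[-1, 0], [-2186, -2187]].

-1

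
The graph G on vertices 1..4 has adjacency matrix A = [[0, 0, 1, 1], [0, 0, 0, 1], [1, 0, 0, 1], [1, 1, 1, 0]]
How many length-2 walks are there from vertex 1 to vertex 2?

1

The number of length-2 walks from vertex 1 to vertex 2 is entry (1,2) of A^2, where A is the adjacency matrix.
A^2 = [[2, 1, 1, 1], [1, 1, 1, 0], [1, 1, 2, 1], [1, 0, 1, 3]]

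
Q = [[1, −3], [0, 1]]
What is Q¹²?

Q = I + N where N = [[0, −3], [0, 0]] is strictly upper-triangular, so N² = 0.
(I + N)¹² = I + 12·N = [[1, −36], [0, 1]].

[[1, −36], [0, 1]]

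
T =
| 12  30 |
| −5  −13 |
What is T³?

tr T = −1 and det T = −6, so the characteristic polynomial is λ² − (−1)λ + (−6) with roots 2 and −3.
Eigenvectors give P = [[3, 2], [−1, −1]] with P⁻¹ = [[1, 2], [−1, −3]], and T = P·diag(2, −3)·P⁻¹.
Then T³ = P·diag(8, −27)·P⁻¹ = [[24, −54], [−8, 27]] · [[1, 2], [−1, −3]] = [[78, 210], [−35, −97]].

[[78, 210], [−35, −97]]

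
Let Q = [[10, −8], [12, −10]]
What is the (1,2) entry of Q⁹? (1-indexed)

tr Q = 0 and det Q = −4, so the characteristic polynomial is λ² − (0)λ + (−4) with roots 2 and −2.
Eigenvectors give P = [[−1, −2], [−1, −3]] with P⁻¹ = [[−3, 2], [1, −1]], and Q = P·diag(2, −2)·P⁻¹.
Then Q⁹ = P·diag(512, −512)·P⁻¹ = [[−512, 1024], [−512, 1536]] · [[−3, 2], [1, −1]] = [[2560, −2048], [3072, −2560]].

−2048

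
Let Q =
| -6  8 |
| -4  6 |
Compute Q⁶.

[[64, 0], [0, 64]]

tr Q = 0 and det Q = -4, so the characteristic polynomial is λ² − (0)λ + (-4) with roots -2 and 2.
Eigenvectors give P = [[2, 1], [1, 1]] with P⁻¹ = [[1, -1], [-1, 2]], and Q = P·diag(-2, 2)·P⁻¹.
Then Q⁶ = P·diag(64, 64)·P⁻¹ = [[128, 64], [64, 64]] · [[1, -1], [-1, 2]] = [[64, 0], [0, 64]].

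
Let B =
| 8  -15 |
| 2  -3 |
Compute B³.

tr B = 5 and det B = 6, so the characteristic polynomial is λ² − (5)λ + (6) with roots 2 and 3.
Eigenvectors give P = [[-5, 3], [-2, 1]] with P⁻¹ = [[1, -3], [2, -5]], and B = P·diag(2, 3)·P⁻¹.
Then B³ = P·diag(8, 27)·P⁻¹ = [[-40, 81], [-16, 27]] · [[1, -3], [2, -5]] = [[122, -285], [38, -87]].

[[122, -285], [38, -87]]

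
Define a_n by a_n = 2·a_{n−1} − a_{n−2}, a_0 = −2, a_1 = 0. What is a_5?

With companion matrix T = [[2, −1], [1, 0]], [a_n, a_{n−1}]ᵀ = T·[a_{n−1}, a_{n−2}]ᵀ, so [a_5, a_4]ᵀ = T⁴·[a_1, a_0]ᵀ.
T⁴ = [[5, −4], [4, −3]], giving [a_5, a_4]ᵀ = [[8], [6]].

8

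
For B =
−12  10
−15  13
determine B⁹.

tr B = 1 and det B = −6, so the characteristic polynomial is λ² − (1)λ + (−6) with roots −2 and 3.
Eigenvectors give P = [[−1, −2], [−1, −3]] with P⁻¹ = [[−3, 2], [1, −1]], and B = P·diag(−2, 3)·P⁻¹.
Then B⁹ = P·diag(−512, 19683)·P⁻¹ = [[512, −39366], [512, −59049]] · [[−3, 2], [1, −1]] = [[−40902, 40390], [−60585, 60073]].

[[−40902, 40390], [−60585, 60073]]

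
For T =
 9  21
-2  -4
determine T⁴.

[[471, 1365], [-130, -374]]

tr T = 5 and det T = 6, so the characteristic polynomial is λ² − (5)λ + (6) with roots 3 and 2.
Eigenvectors give P = [[7, -3], [-2, 1]] with P⁻¹ = [[1, 3], [2, 7]], and T = P·diag(3, 2)·P⁻¹.
Then T⁴ = P·diag(81, 16)·P⁻¹ = [[567, -48], [-162, 16]] · [[1, 3], [2, 7]] = [[471, 1365], [-130, -374]].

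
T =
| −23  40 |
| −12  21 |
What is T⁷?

tr T = −2 and det T = −3, so the characteristic polynomial is λ² − (−2)λ + (−3) with roots 1 and −3.
Eigenvectors give P = [[−5, 2], [−3, 1]] with P⁻¹ = [[1, −2], [3, −5]], and T = P·diag(1, −3)·P⁻¹.
Then T⁷ = P·diag(1, −2187)·P⁻¹ = [[−5, −4374], [−3, −2187]] · [[1, −2], [3, −5]] = [[−13127, 21880], [−6564, 10941]].

[[−13127, 21880], [−6564, 10941]]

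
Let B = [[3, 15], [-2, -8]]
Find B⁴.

tr B = -5 and det B = 6, so the characteristic polynomial is λ² − (-5)λ + (6) with roots -3 and -2.
Eigenvectors give P = [[-5, -3], [2, 1]] with P⁻¹ = [[1, 3], [-2, -5]], and B = P·diag(-3, -2)·P⁻¹.
Then B⁴ = P·diag(81, 16)·P⁻¹ = [[-405, -48], [162, 16]] · [[1, 3], [-2, -5]] = [[-309, -975], [130, 406]].

[[-309, -975], [130, 406]]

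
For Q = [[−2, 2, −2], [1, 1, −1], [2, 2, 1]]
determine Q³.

Q² = [[2, −6, 0], [−3, 1, −4], [0, 8, −5]]
Q³ = [[−10, −2, 2], [−1, −13, 1], [−2, −2, −13]]

[[−10, −2, 2], [−1, −13, 1], [−2, −2, −13]]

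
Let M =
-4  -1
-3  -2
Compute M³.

M² = [[19, 6], [18, 7]]
M³ = [[-94, -31], [-93, -32]]

[[-94, -31], [-93, -32]]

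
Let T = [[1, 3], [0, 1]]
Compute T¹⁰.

[[1, 30], [0, 1]]

T = I + N where N = [[0, 3], [0, 0]] is strictly upper-triangular, so N² = 0.
(I + N)¹⁰ = I + 10·N = [[1, 30], [0, 1]].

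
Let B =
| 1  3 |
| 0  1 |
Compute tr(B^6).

2

B = I + N where N = [[0, 3], [0, 0]] is strictly upper-triangular, so N^2 = 0.
(I + N)^6 = I + 6·N = [[1, 18], [0, 1]].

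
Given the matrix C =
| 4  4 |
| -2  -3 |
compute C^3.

[[24, 20], [-10, -11]]

C^2 = [[8, 4], [-2, 1]]
C^3 = [[24, 20], [-10, -11]]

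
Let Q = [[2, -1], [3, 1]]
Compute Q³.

Q² = [[1, -3], [9, -2]]
Q³ = [[-7, -4], [12, -11]]

[[-7, -4], [12, -11]]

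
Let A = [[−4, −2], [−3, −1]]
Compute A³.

A² = [[22, 10], [15, 7]]
A³ = [[−118, −54], [−81, −37]]

[[−118, −54], [−81, −37]]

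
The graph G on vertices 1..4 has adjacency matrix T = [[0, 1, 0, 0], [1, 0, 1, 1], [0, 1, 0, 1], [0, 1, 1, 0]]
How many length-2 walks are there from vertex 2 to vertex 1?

The number of length-2 walks from vertex 2 to vertex 1 is entry (2,1) of T², where T is the adjacency matrix.
T² = [[1, 0, 1, 1], [0, 3, 1, 1], [1, 1, 2, 1], [1, 1, 1, 2]]

0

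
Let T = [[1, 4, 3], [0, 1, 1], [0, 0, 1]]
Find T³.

[[1, 12, 21], [0, 1, 3], [0, 0, 1]]

T = I + N where N = [[0, 4, 3], [0, 0, 1], [0, 0, 0]] is strictly upper-triangular, so N³ = 0.
(I + N)³ = I + 3·N + 3·N² = [[1, 12, 21], [0, 1, 3], [0, 0, 1]].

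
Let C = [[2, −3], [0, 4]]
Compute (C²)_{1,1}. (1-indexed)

4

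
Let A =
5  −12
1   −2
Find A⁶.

tr A = 3 and det A = 2, so the characteristic polynomial is λ² − (3)λ + (2) with roots 1 and 2.
Eigenvectors give P = [[−3, 4], [−1, 1]] with P⁻¹ = [[1, −4], [1, −3]], and A = P·diag(1, 2)·P⁻¹.
Then A⁶ = P·diag(1, 64)·P⁻¹ = [[−3, 256], [−1, 64]] · [[1, −4], [1, −3]] = [[253, −756], [63, −188]].

[[253, −756], [63, −188]]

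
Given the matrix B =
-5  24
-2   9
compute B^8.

[[-19679, 78720], [-6560, 26241]]

tr B = 4 and det B = 3, so the characteristic polynomial is λ² − (4)λ + (3) with roots 1 and 3.
Eigenvectors give P = [[4, -3], [1, -1]] with P⁻¹ = [[1, -3], [1, -4]], and B = P·diag(1, 3)·P⁻¹.
Then B^8 = P·diag(1, 6561)·P⁻¹ = [[4, -19683], [1, -6561]] · [[1, -3], [1, -4]] = [[-19679, 78720], [-6560, 26241]].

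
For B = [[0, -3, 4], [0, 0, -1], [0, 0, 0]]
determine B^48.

B is strictly triangular, hence nilpotent: B^3 = 0, so B^48 = 0.

[[0, 0, 0], [0, 0, 0], [0, 0, 0]]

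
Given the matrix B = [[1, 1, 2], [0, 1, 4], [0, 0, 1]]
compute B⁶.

[[1, 6, 72], [0, 1, 24], [0, 0, 1]]

B = I + N where N = [[0, 1, 2], [0, 0, 4], [0, 0, 0]] is strictly upper-triangular, so N³ = 0.
(I + N)⁶ = I + 6·N + 15·N² = [[1, 6, 72], [0, 1, 24], [0, 0, 1]].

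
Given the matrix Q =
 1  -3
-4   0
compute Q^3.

Q^2 = [[13, -3], [-4, 12]]
Q^3 = [[25, -39], [-52, 12]]

[[25, -39], [-52, 12]]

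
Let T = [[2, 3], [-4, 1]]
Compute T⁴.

T² = [[-8, 9], [-12, -11]]
T³ = [[-52, -15], [20, -47]]
T⁴ = [[-44, -171], [228, 13]]

[[-44, -171], [228, 13]]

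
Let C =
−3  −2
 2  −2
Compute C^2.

[[5, 10], [−10, 0]]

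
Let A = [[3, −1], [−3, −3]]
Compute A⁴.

A² = [[12, 0], [0, 12]]
A³ = [[36, −12], [−36, −36]]
A⁴ = [[144, 0], [0, 144]]

[[144, 0], [0, 144]]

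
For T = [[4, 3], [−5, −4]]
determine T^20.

T² = I (check: tr T = 0 and det T = −1), so T^20 = I since 20 is even.

[[1, 0], [0, 1]]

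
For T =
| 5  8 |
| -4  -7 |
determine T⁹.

[[19685, 39368], [-19684, -39367]]

tr T = -2 and det T = -3, so the characteristic polynomial is λ² − (-2)λ + (-3) with roots -3 and 1.
Eigenvectors give P = [[1, -2], [-1, 1]] with P⁻¹ = [[-1, -2], [-1, -1]], and T = P·diag(-3, 1)·P⁻¹.
Then T⁹ = P·diag(-19683, 1)·P⁻¹ = [[-19683, -2], [19683, 1]] · [[-1, -2], [-1, -1]] = [[19685, 39368], [-19684, -39367]].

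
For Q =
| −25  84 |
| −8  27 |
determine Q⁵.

[[−1465, 5124], [−488, 1707]]

tr Q = 2 and det Q = −3, so the characteristic polynomial is λ² − (2)λ + (−3) with roots −1 and 3.
Eigenvectors give P = [[7, −3], [2, −1]] with P⁻¹ = [[1, −3], [2, −7]], and Q = P·diag(−1, 3)·P⁻¹.
Then Q⁵ = P·diag(−1, 243)·P⁻¹ = [[−7, −729], [−2, −243]] · [[1, −3], [2, −7]] = [[−1465, 5124], [−488, 1707]].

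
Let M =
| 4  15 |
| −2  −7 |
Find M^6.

[[−314, −945], [126, 379]]

tr M = −3 and det M = 2, so the characteristic polynomial is λ² − (−3)λ + (2) with roots −2 and −1.
Eigenvectors give P = [[−5, −3], [2, 1]] with P⁻¹ = [[1, 3], [−2, −5]], and M = P·diag(−2, −1)·P⁻¹.
Then M^6 = P·diag(64, 1)·P⁻¹ = [[−320, −3], [128, 1]] · [[1, 3], [−2, −5]] = [[−314, −945], [126, 379]].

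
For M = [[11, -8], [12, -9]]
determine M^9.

[[59051, -39368], [59052, -39369]]

tr M = 2 and det M = -3, so the characteristic polynomial is λ² − (2)λ + (-3) with roots 3 and -1.
Eigenvectors give P = [[1, 2], [1, 3]] with P⁻¹ = [[3, -2], [-1, 1]], and M = P·diag(3, -1)·P⁻¹.
Then M^9 = P·diag(19683, -1)·P⁻¹ = [[19683, -2], [19683, -3]] · [[3, -2], [-1, 1]] = [[59051, -39368], [59052, -39369]].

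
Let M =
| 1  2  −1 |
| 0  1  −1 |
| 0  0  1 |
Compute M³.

[[1, 6, −9], [0, 1, −3], [0, 0, 1]]

M = I + N where N = [[0, 2, −1], [0, 0, −1], [0, 0, 0]] is strictly upper-triangular, so N³ = 0.
(I + N)³ = I + 3·N + 3·N² = [[1, 6, −9], [0, 1, −3], [0, 0, 1]].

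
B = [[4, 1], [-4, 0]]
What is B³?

[[32, 12], [-48, -16]]

B² = [[12, 4], [-16, -4]]
B³ = [[32, 12], [-48, -16]]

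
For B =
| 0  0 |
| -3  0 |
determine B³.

B is strictly triangular, hence nilpotent: B² = 0, so B³ = 0.

[[0, 0], [0, 0]]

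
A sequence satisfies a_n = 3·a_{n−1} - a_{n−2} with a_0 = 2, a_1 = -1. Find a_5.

With companion matrix Q = [[3, -1], [1, 0]], [a_n, a_{n−1}]ᵀ = Q·[a_{n−1}, a_{n−2}]ᵀ, so [a_5, a_4]ᵀ = Q⁴·[a_1, a_0]ᵀ.
Q⁴ = [[55, -21], [21, -8]], giving [a_5, a_4]ᵀ = [[-97], [-37]].

-97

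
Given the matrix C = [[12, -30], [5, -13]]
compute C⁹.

tr C = -1 and det C = -6, so the characteristic polynomial is λ² − (-1)λ + (-6) with roots 2 and -3.
Eigenvectors give P = [[3, 2], [1, 1]] with P⁻¹ = [[1, -2], [-1, 3]], and C = P·diag(2, -3)·P⁻¹.
Then C⁹ = P·diag(512, -19683)·P⁻¹ = [[1536, -39366], [512, -19683]] · [[1, -2], [-1, 3]] = [[40902, -121170], [20195, -60073]].

[[40902, -121170], [20195, -60073]]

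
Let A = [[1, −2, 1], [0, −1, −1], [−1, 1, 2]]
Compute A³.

[[−5, 4, 9], [2, −3, −1], [−5, 5, −2]]

A² = [[0, 1, 5], [1, 0, −1], [−3, 3, 2]]
A³ = [[−5, 4, 9], [2, −3, −1], [−5, 5, −2]]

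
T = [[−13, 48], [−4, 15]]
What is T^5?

[[−733, 2928], [−244, 975]]

tr T = 2 and det T = −3, so the characteristic polynomial is λ² − (2)λ + (−3) with roots 3 and −1.
Eigenvectors give P = [[−3, 4], [−1, 1]] with P⁻¹ = [[1, −4], [1, −3]], and T = P·diag(3, −1)·P⁻¹.
Then T^5 = P·diag(243, −1)·P⁻¹ = [[−729, −4], [−243, −1]] · [[1, −4], [1, −3]] = [[−733, 2928], [−244, 975]].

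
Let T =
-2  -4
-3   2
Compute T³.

[[-32, -64], [-48, 32]]

T² = [[16, 0], [0, 16]]
T³ = [[-32, -64], [-48, 32]]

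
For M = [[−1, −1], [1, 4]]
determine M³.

M² = [[0, −3], [3, 15]]
M³ = [[−3, −12], [12, 57]]

[[−3, −12], [12, 57]]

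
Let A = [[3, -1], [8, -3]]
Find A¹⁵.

A² = I (check: tr A = 0 and det A = -1), so A¹⁵ = A since 15 is odd.

[[3, -1], [8, -3]]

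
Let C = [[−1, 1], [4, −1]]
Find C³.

[[−13, 7], [28, −13]]

C² = [[5, −2], [−8, 5]]
C³ = [[−13, 7], [28, −13]]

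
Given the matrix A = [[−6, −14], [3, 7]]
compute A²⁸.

[[−6, −14], [3, 7]]

A² = A (a projection; rank 1, trace 1), so A²⁸ = A.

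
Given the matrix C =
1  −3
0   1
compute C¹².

[[1, −36], [0, 1]]

C = I + N where N = [[0, −3], [0, 0]] is strictly upper-triangular, so N² = 0.
(I + N)¹² = I + 12·N = [[1, −36], [0, 1]].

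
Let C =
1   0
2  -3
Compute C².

[[1, 0], [-4, 9]]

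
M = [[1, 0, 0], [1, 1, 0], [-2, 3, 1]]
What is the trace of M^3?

3

M = I + N where N = [[0, 0, 0], [1, 0, 0], [-2, 3, 0]] is strictly lower-triangular, so N^3 = 0.
(I + N)^3 = I + 3·N + 3·N^2 = [[1, 0, 0], [3, 1, 0], [3, 9, 1]].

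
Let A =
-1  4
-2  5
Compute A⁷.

tr A = 4 and det A = 3, so the characteristic polynomial is λ² − (4)λ + (3) with roots 3 and 1.
Eigenvectors give P = [[-1, 2], [-1, 1]] with P⁻¹ = [[1, -2], [1, -1]], and A = P·diag(3, 1)·P⁻¹.
Then A⁷ = P·diag(2187, 1)·P⁻¹ = [[-2187, 2], [-2187, 1]] · [[1, -2], [1, -1]] = [[-2185, 4372], [-2186, 4373]].

[[-2185, 4372], [-2186, 4373]]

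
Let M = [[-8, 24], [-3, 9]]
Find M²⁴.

M² = M (a projection; rank 1, trace 1), so M²⁴ = M.

[[-8, 24], [-3, 9]]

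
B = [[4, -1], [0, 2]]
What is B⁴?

[[256, -120], [0, 16]]

B² = [[16, -6], [0, 4]]
B³ = [[64, -28], [0, 8]]
B⁴ = [[256, -120], [0, 16]]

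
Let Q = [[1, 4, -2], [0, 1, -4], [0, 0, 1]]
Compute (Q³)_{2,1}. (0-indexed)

Q = I + N where N = [[0, 4, -2], [0, 0, -4], [0, 0, 0]] is strictly upper-triangular, so N³ = 0.
(I + N)³ = I + 3·N + 3·N² = [[1, 12, -54], [0, 1, -12], [0, 0, 1]].

0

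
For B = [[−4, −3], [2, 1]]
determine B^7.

tr B = −3 and det B = 2, so the characteristic polynomial is λ² − (−3)λ + (2) with roots −2 and −1.
Eigenvectors give P = [[−3, 1], [2, −1]] with P⁻¹ = [[−1, −1], [−2, −3]], and B = P·diag(−2, −1)·P⁻¹.
Then B^7 = P·diag(−128, −1)·P⁻¹ = [[384, −1], [−256, 1]] · [[−1, −1], [−2, −3]] = [[−382, −381], [254, 253]].

[[−382, −381], [254, 253]]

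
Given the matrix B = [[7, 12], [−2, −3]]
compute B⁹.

tr B = 4 and det B = 3, so the characteristic polynomial is λ² − (4)λ + (3) with roots 3 and 1.
Eigenvectors give P = [[3, 2], [−1, −1]] with P⁻¹ = [[1, 2], [−1, −3]], and B = P·diag(3, 1)·P⁻¹.
Then B⁹ = P·diag(19683, 1)·P⁻¹ = [[59049, 2], [−19683, −1]] · [[1, 2], [−1, −3]] = [[59047, 118092], [−19682, −39363]].

[[59047, 118092], [−19682, −39363]]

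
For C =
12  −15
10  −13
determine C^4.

[[−114, 195], [−130, 211]]

tr C = −1 and det C = −6, so the characteristic polynomial is λ² − (−1)λ + (−6) with roots 2 and −3.
Eigenvectors give P = [[3, 1], [2, 1]] with P⁻¹ = [[1, −1], [−2, 3]], and C = P·diag(2, −3)·P⁻¹.
Then C^4 = P·diag(16, 81)·P⁻¹ = [[48, 81], [32, 81]] · [[1, −1], [−2, 3]] = [[−114, 195], [−130, 211]].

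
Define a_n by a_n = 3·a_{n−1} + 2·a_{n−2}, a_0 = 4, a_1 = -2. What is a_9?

5506

With companion matrix T = [[3, 2], [1, 0]], [a_n, a_{n−1}]ᵀ = T·[a_{n−1}, a_{n−2}]ᵀ, so [a_9, a_8]ᵀ = T⁸·[a_1, a_0]ᵀ.
T⁸ = [[22363, 12558], [6279, 3526]], giving [a_9, a_8]ᵀ = [[5506], [1546]].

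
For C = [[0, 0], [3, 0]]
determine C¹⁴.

[[0, 0], [0, 0]]

C is strictly triangular, hence nilpotent: C² = 0, so C¹⁴ = 0.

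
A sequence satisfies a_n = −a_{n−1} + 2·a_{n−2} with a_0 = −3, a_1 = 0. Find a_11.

With companion matrix M = [[−1, 2], [1, 0]], [a_n, a_{n−1}]ᵀ = M·[a_{n−1}, a_{n−2}]ᵀ, so [a_11, a_10]ᵀ = M¹⁰·[a_1, a_0]ᵀ.
M¹⁰ = [[683, −682], [−341, 342]], giving [a_11, a_10]ᵀ = [[2046], [−1026]].

2046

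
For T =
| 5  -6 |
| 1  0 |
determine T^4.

tr T = 5 and det T = 6, so the characteristic polynomial is λ² − (5)λ + (6) with roots 2 and 3.
Eigenvectors give P = [[2, 3], [1, 1]] with P⁻¹ = [[-1, 3], [1, -2]], and T = P·diag(2, 3)·P⁻¹.
Then T^4 = P·diag(16, 81)·P⁻¹ = [[32, 243], [16, 81]] · [[-1, 3], [1, -2]] = [[211, -390], [65, -114]].

[[211, -390], [65, -114]]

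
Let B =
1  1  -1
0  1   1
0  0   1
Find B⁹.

B = I + N where N = [[0, 1, -1], [0, 0, 1], [0, 0, 0]] is strictly upper-triangular, so N³ = 0.
(I + N)⁹ = I + 9·N + 36·N² = [[1, 9, 27], [0, 1, 9], [0, 0, 1]].

[[1, 9, 27], [0, 1, 9], [0, 0, 1]]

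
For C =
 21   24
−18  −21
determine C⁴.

[[81, 0], [0, 81]]

tr C = 0 and det C = −9, so the characteristic polynomial is λ² − (0)λ + (−9) with roots −3 and 3.
Eigenvectors give P = [[1, 4], [−1, −3]] with P⁻¹ = [[−3, −4], [1, 1]], and C = P·diag(−3, 3)·P⁻¹.
Then C⁴ = P·diag(81, 81)·P⁻¹ = [[81, 324], [−81, −243]] · [[−3, −4], [1, 1]] = [[81, 0], [0, 81]].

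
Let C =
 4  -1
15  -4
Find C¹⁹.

C² = I (check: tr C = 0 and det C = -1), so C¹⁹ = C since 19 is odd.

[[4, -1], [15, -4]]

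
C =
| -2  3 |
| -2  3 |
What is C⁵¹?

[[-2, 3], [-2, 3]]

C² = C (a projection; rank 1, trace 1), so C⁵¹ = C.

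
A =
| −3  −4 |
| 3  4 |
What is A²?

[[−3, −4], [3, 4]]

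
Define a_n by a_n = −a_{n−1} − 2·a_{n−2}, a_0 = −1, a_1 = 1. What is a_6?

−7

With companion matrix M = [[−1, −2], [1, 0]], [a_n, a_{n−1}]ᵀ = M·[a_{n−1}, a_{n−2}]ᵀ, so [a_6, a_5]ᵀ = M⁵·[a_1, a_0]ᵀ.
M⁵ = [[−5, 2], [−1, −6]], giving [a_6, a_5]ᵀ = [[−7], [5]].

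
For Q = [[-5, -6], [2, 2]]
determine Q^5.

tr Q = -3 and det Q = 2, so the characteristic polynomial is λ² − (-3)λ + (2) with roots -1 and -2.
Eigenvectors give P = [[-3, -2], [2, 1]] with P⁻¹ = [[1, 2], [-2, -3]], and Q = P·diag(-1, -2)·P⁻¹.
Then Q^5 = P·diag(-1, -32)·P⁻¹ = [[3, 64], [-2, -32]] · [[1, 2], [-2, -3]] = [[-125, -186], [62, 92]].

[[-125, -186], [62, 92]]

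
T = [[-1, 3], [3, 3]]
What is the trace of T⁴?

496

T² = [[10, 6], [6, 18]]
T³ = [[8, 48], [48, 72]]
T⁴ = [[136, 168], [168, 360]]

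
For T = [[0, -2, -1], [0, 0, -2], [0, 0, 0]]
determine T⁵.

T is strictly triangular, hence nilpotent: T³ = 0, so T⁵ = 0.

[[0, 0, 0], [0, 0, 0], [0, 0, 0]]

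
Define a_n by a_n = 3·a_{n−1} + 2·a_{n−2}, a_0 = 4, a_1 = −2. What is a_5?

With companion matrix M = [[3, 2], [1, 0]], [a_n, a_{n−1}]ᵀ = M·[a_{n−1}, a_{n−2}]ᵀ, so [a_5, a_4]ᵀ = M⁴·[a_1, a_0]ᵀ.
M⁴ = [[139, 78], [39, 22]], giving [a_5, a_4]ᵀ = [[34], [10]].

34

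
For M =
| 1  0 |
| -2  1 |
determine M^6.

[[1, 0], [-12, 1]]

M = I + N where N = [[0, 0], [-2, 0]] is strictly lower-triangular, so N^2 = 0.
(I + N)^6 = I + 6·N = [[1, 0], [-12, 1]].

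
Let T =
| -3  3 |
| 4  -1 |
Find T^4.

T^2 = [[21, -12], [-16, 13]]
T^3 = [[-111, 75], [100, -61]]
T^4 = [[633, -408], [-544, 361]]

[[633, -408], [-544, 361]]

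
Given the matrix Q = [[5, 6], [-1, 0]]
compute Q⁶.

tr Q = 5 and det Q = 6, so the characteristic polynomial is λ² − (5)λ + (6) with roots 2 and 3.
Eigenvectors give P = [[2, -3], [-1, 1]] with P⁻¹ = [[-1, -3], [-1, -2]], and Q = P·diag(2, 3)·P⁻¹.
Then Q⁶ = P·diag(64, 729)·P⁻¹ = [[128, -2187], [-64, 729]] · [[-1, -3], [-1, -2]] = [[2059, 3990], [-665, -1266]].

[[2059, 3990], [-665, -1266]]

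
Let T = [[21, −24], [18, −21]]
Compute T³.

[[189, −216], [162, −189]]

tr T = 0 and det T = −9, so the characteristic polynomial is λ² − (0)λ + (−9) with roots −3 and 3.
Eigenvectors give P = [[−1, −4], [−1, −3]] with P⁻¹ = [[3, −4], [−1, 1]], and T = P·diag(−3, 3)·P⁻¹.
Then T³ = P·diag(−27, 27)·P⁻¹ = [[27, −108], [27, −81]] · [[3, −4], [−1, 1]] = [[189, −216], [162, −189]].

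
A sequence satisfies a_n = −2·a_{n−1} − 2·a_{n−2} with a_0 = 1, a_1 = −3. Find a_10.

With companion matrix A = [[−2, −2], [1, 0]], [a_n, a_{n−1}]ᵀ = A·[a_{n−1}, a_{n−2}]ᵀ, so [a_10, a_9]ᵀ = A⁹·[a_1, a_0]ᵀ.
A⁹ = [[−32, −32], [16, 0]], giving [a_10, a_9]ᵀ = [[64], [−48]].

64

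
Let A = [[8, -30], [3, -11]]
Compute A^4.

[[-134, 450], [-45, 151]]

tr A = -3 and det A = 2, so the characteristic polynomial is λ² − (-3)λ + (2) with roots -1 and -2.
Eigenvectors give P = [[10, 3], [3, 1]] with P⁻¹ = [[1, -3], [-3, 10]], and A = P·diag(-1, -2)·P⁻¹.
Then A^4 = P·diag(1, 16)·P⁻¹ = [[10, 48], [3, 16]] · [[1, -3], [-3, 10]] = [[-134, 450], [-45, 151]].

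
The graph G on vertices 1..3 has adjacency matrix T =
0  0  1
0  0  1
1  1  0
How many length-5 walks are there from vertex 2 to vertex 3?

4

The number of length-5 walks from vertex 2 to vertex 3 is entry (2,3) of T^5, where T is the adjacency matrix.
T^2 = [[1, 1, 0], [1, 1, 0], [0, 0, 2]]
T^3 = [[0, 0, 2], [0, 0, 2], [2, 2, 0]]
T^4 = [[2, 2, 0], [2, 2, 0], [0, 0, 4]]
T^5 = [[0, 0, 4], [0, 0, 4], [4, 4, 0]]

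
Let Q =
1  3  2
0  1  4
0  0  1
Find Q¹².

Q = I + N where N = [[0, 3, 2], [0, 0, 4], [0, 0, 0]] is strictly upper-triangular, so N³ = 0.
(I + N)¹² = I + 12·N + 66·N² = [[1, 36, 816], [0, 1, 48], [0, 0, 1]].

[[1, 36, 816], [0, 1, 48], [0, 0, 1]]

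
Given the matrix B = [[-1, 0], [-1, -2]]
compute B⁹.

[[-1, 0], [-511, -512]]

tr B = -3 and det B = 2, so the characteristic polynomial is λ² − (-3)λ + (2) with roots -2 and -1.
Eigenvectors give P = [[0, -1], [1, 1]] with P⁻¹ = [[1, 1], [-1, 0]], and B = P·diag(-2, -1)·P⁻¹.
Then B⁹ = P·diag(-512, -1)·P⁻¹ = [[0, 1], [-512, -1]] · [[1, 1], [-1, 0]] = [[-1, 0], [-511, -512]].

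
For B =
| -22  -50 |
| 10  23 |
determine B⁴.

tr B = 1 and det B = -6, so the characteristic polynomial is λ² − (1)λ + (-6) with roots 3 and -2.
Eigenvectors give P = [[-2, 5], [1, -2]] with P⁻¹ = [[2, 5], [1, 2]], and B = P·diag(3, -2)·P⁻¹.
Then B⁴ = P·diag(81, 16)·P⁻¹ = [[-162, 80], [81, -32]] · [[2, 5], [1, 2]] = [[-244, -650], [130, 341]].

[[-244, -650], [130, 341]]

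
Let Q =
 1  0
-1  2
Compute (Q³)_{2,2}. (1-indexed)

tr Q = 3 and det Q = 2, so the characteristic polynomial is λ² − (3)λ + (2) with roots 1 and 2.
Eigenvectors give P = [[1, 0], [1, -1]] with P⁻¹ = [[1, 0], [1, -1]], and Q = P·diag(1, 2)·P⁻¹.
Then Q³ = P·diag(1, 8)·P⁻¹ = [[1, 0], [1, -8]] · [[1, 0], [1, -1]] = [[1, 0], [-7, 8]].

8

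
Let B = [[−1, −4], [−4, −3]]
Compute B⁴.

B² = [[17, 16], [16, 25]]
B³ = [[−81, −116], [−116, −139]]
B⁴ = [[545, 672], [672, 881]]

[[545, 672], [672, 881]]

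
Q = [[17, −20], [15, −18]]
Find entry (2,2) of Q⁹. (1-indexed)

−80268

tr Q = −1 and det Q = −6, so the characteristic polynomial is λ² − (−1)λ + (−6) with roots 2 and −3.
Eigenvectors give P = [[4, 1], [3, 1]] with P⁻¹ = [[1, −1], [−3, 4]], and Q = P·diag(2, −3)·P⁻¹.
Then Q⁹ = P·diag(512, −19683)·P⁻¹ = [[2048, −19683], [1536, −19683]] · [[1, −1], [−3, 4]] = [[61097, −80780], [60585, −80268]].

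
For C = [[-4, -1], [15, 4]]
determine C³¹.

C² = I (check: tr C = 0 and det C = -1), so C³¹ = C since 31 is odd.

[[-4, -1], [15, 4]]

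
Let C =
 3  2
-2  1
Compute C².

[[5, 8], [-8, -3]]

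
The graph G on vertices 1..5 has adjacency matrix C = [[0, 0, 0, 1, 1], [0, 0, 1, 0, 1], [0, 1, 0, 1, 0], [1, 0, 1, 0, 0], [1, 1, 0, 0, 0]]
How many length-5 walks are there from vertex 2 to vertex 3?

The number of length-5 walks from vertex 2 to vertex 3 is entry (2,3) of C^5, where C is the adjacency matrix.
C^2 = [[2, 1, 1, 0, 0], [1, 2, 0, 1, 0], [1, 0, 2, 0, 1], [0, 1, 0, 2, 1], [0, 0, 1, 1, 2]]
C^3 = [[0, 1, 1, 3, 3], [1, 0, 3, 1, 3], [1, 3, 0, 3, 1], [3, 1, 3, 0, 1], [3, 3, 1, 1, 0]]
C^4 = [[6, 4, 4, 1, 1], [4, 6, 1, 4, 1], [4, 1, 6, 1, 4], [1, 4, 1, 6, 4], [1, 1, 4, 4, 6]]
C^5 = [[2, 5, 5, 10, 10], [5, 2, 10, 5, 10], [5, 10, 2, 10, 5], [10, 5, 10, 2, 5], [10, 10, 5, 5, 2]]

10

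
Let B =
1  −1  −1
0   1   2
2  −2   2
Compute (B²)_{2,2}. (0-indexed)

−2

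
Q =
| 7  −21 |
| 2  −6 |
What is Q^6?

[[7, −21], [2, −6]]

Q² = Q (a projection; rank 1, trace 1), so Q^6 = Q.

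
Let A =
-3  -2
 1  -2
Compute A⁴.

[[-1, 90], [-45, -46]]

A² = [[7, 10], [-5, 2]]
A³ = [[-11, -34], [17, 6]]
A⁴ = [[-1, 90], [-45, -46]]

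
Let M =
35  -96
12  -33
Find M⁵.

[[2195, -5856], [732, -1953]]

tr M = 2 and det M = -3, so the characteristic polynomial is λ² − (2)λ + (-3) with roots 3 and -1.
Eigenvectors give P = [[3, -8], [1, -3]] with P⁻¹ = [[3, -8], [1, -3]], and M = P·diag(3, -1)·P⁻¹.
Then M⁵ = P·diag(243, -1)·P⁻¹ = [[729, 8], [243, 3]] · [[3, -8], [1, -3]] = [[2195, -5856], [732, -1953]].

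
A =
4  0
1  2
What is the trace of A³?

A² = [[16, 0], [6, 4]]
A³ = [[64, 0], [28, 8]]

72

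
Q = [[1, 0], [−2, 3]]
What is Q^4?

[[1, 0], [−80, 81]]

tr Q = 4 and det Q = 3, so the characteristic polynomial is λ² − (4)λ + (3) with roots 1 and 3.
Eigenvectors give P = [[1, 0], [1, 1]] with P⁻¹ = [[1, 0], [−1, 1]], and Q = P·diag(1, 3)·P⁻¹.
Then Q^4 = P·diag(1, 81)·P⁻¹ = [[1, 0], [1, 81]] · [[1, 0], [−1, 1]] = [[1, 0], [−80, 81]].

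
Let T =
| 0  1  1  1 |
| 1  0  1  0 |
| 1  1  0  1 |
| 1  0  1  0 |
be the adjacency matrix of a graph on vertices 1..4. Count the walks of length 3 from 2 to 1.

5

The number of length-3 walks from vertex 2 to vertex 1 is entry (2,1) of T^3, where T is the adjacency matrix.
T^2 = [[3, 1, 2, 1], [1, 2, 1, 2], [2, 1, 3, 1], [1, 2, 1, 2]]
T^3 = [[4, 5, 5, 5], [5, 2, 5, 2], [5, 5, 4, 5], [5, 2, 5, 2]]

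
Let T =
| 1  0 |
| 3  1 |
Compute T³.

T = I + N where N = [[0, 0], [3, 0]] is strictly lower-triangular, so N² = 0.
(I + N)³ = I + 3·N = [[1, 0], [9, 1]].

[[1, 0], [9, 1]]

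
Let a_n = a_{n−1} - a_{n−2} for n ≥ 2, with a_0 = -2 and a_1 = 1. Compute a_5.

-3

With companion matrix B = [[1, -1], [1, 0]], [a_n, a_{n−1}]ᵀ = B·[a_{n−1}, a_{n−2}]ᵀ, so [a_5, a_4]ᵀ = B^4·[a_1, a_0]ᵀ.
B^4 = [[-1, 1], [-1, 0]], giving [a_5, a_4]ᵀ = [[-3], [-1]].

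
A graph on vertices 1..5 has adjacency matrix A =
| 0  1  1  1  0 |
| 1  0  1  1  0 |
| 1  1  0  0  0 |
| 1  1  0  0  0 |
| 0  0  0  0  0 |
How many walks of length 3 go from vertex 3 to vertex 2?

5

The number of length-3 walks from vertex 3 to vertex 2 is entry (3,2) of A³, where A is the adjacency matrix.
A² = [[3, 2, 1, 1, 0], [2, 3, 1, 1, 0], [1, 1, 2, 2, 0], [1, 1, 2, 2, 0], [0, 0, 0, 0, 0]]
A³ = [[4, 5, 5, 5, 0], [5, 4, 5, 5, 0], [5, 5, 2, 2, 0], [5, 5, 2, 2, 0], [0, 0, 0, 0, 0]]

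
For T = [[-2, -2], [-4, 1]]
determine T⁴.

[[152, 42], [84, 89]]

T² = [[12, 2], [4, 9]]
T³ = [[-32, -22], [-44, 1]]
T⁴ = [[152, 42], [84, 89]]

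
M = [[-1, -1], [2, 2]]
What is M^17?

M² = M (a projection; rank 1, trace 1), so M^17 = M.

[[-1, -1], [2, 2]]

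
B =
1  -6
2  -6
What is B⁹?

[[57001, -115026], [38342, -77196]]

tr B = -5 and det B = 6, so the characteristic polynomial is λ² − (-5)λ + (6) with roots -2 and -3.
Eigenvectors give P = [[2, 3], [1, 2]] with P⁻¹ = [[2, -3], [-1, 2]], and B = P·diag(-2, -3)·P⁻¹.
Then B⁹ = P·diag(-512, -19683)·P⁻¹ = [[-1024, -59049], [-512, -39366]] · [[2, -3], [-1, 2]] = [[57001, -115026], [38342, -77196]].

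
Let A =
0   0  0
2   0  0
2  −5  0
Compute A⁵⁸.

[[0, 0, 0], [0, 0, 0], [0, 0, 0]]

A is strictly triangular, hence nilpotent: A³ = 0, so A⁵⁸ = 0.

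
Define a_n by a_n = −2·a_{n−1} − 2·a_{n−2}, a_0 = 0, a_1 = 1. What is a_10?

−32

With companion matrix M = [[−2, −2], [1, 0]], [a_n, a_{n−1}]ᵀ = M·[a_{n−1}, a_{n−2}]ᵀ, so [a_10, a_9]ᵀ = M⁹·[a_1, a_0]ᵀ.
M⁹ = [[−32, −32], [16, 0]], giving [a_10, a_9]ᵀ = [[−32], [16]].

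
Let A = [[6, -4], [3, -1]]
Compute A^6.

[[2724, -2660], [1995, -1931]]

tr A = 5 and det A = 6, so the characteristic polynomial is λ² − (5)λ + (6) with roots 2 and 3.
Eigenvectors give P = [[1, -4], [1, -3]] with P⁻¹ = [[-3, 4], [-1, 1]], and A = P·diag(2, 3)·P⁻¹.
Then A^6 = P·diag(64, 729)·P⁻¹ = [[64, -2916], [64, -2187]] · [[-3, 4], [-1, 1]] = [[2724, -2660], [1995, -1931]].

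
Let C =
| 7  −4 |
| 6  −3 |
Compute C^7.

[[6559, −4372], [6558, −4371]]

tr C = 4 and det C = 3, so the characteristic polynomial is λ² − (4)λ + (3) with roots 1 and 3.
Eigenvectors give P = [[−2, 1], [−3, 1]] with P⁻¹ = [[1, −1], [3, −2]], and C = P·diag(1, 3)·P⁻¹.
Then C^7 = P·diag(1, 2187)·P⁻¹ = [[−2, 2187], [−3, 2187]] · [[1, −1], [3, −2]] = [[6559, −4372], [6558, −4371]].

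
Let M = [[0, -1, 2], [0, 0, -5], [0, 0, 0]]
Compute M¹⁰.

M is strictly triangular, hence nilpotent: M³ = 0, so M¹⁰ = 0.

[[0, 0, 0], [0, 0, 0], [0, 0, 0]]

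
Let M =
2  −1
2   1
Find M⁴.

[[−14, −3], [6, −17]]

M² = [[2, −3], [6, −1]]
M³ = [[−2, −5], [10, −7]]
M⁴ = [[−14, −3], [6, −17]]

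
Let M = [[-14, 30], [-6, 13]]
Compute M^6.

tr M = -1 and det M = -2, so the characteristic polynomial is λ² − (-1)λ + (-2) with roots 1 and -2.
Eigenvectors give P = [[2, 5], [1, 2]] with P⁻¹ = [[-2, 5], [1, -2]], and M = P·diag(1, -2)·P⁻¹.
Then M^6 = P·diag(1, 64)·P⁻¹ = [[2, 320], [1, 128]] · [[-2, 5], [1, -2]] = [[316, -630], [126, -251]].

[[316, -630], [126, -251]]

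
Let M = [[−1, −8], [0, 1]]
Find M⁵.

M² = I (check: tr M = 0 and det M = −1), so M⁵ = M since 5 is odd.

[[−1, −8], [0, 1]]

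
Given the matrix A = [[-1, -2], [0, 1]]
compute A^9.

[[-1, -2], [0, 1]]

A² = I (check: tr A = 0 and det A = -1), so A^9 = A since 9 is odd.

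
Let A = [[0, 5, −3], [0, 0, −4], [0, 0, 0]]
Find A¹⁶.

[[0, 0, 0], [0, 0, 0], [0, 0, 0]]

A is strictly triangular, hence nilpotent: A³ = 0, so A¹⁶ = 0.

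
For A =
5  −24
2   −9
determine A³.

[[77, −312], [26, −105]]

tr A = −4 and det A = 3, so the characteristic polynomial is λ² − (−4)λ + (3) with roots −1 and −3.
Eigenvectors give P = [[−4, −3], [−1, −1]] with P⁻¹ = [[−1, 3], [1, −4]], and A = P·diag(−1, −3)·P⁻¹.
Then A³ = P·diag(−1, −27)·P⁻¹ = [[4, 81], [1, 27]] · [[−1, 3], [1, −4]] = [[77, −312], [26, −105]].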